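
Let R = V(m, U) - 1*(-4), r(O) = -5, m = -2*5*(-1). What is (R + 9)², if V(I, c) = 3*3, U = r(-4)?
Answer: 484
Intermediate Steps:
m = 10 (m = -10*(-1) = 10)
U = -5
V(I, c) = 9
R = 13 (R = 9 - 1*(-4) = 9 + 4 = 13)
(R + 9)² = (13 + 9)² = 22² = 484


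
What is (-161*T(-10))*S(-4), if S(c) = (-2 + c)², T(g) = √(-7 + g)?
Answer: -5796*I*√17 ≈ -23898.0*I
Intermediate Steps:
(-161*T(-10))*S(-4) = (-161*√(-7 - 10))*(-2 - 4)² = -161*I*√17*(-6)² = -161*I*√17*36 = -5796*I*√17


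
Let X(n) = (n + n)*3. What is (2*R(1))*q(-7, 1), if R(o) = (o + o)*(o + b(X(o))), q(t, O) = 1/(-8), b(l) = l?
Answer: -7/2 ≈ -3.5000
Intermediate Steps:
X(n) = 6*n (X(n) = (2*n)*3 = 6*n)
q(t, O) = -⅛
R(o) = 14*o² (R(o) = (o + o)*(o + 6*o) = (2*o)*(7*o) = 14*o²)
(2*R(1))*q(-7, 1) = (2*(14*1²))*(-⅛) = (2*(14*1))*(-⅛) = (2*14)*(-⅛) = 28*(-⅛) = -7/2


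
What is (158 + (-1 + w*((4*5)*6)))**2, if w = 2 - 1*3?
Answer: 1369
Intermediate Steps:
w = -1 (w = 2 - 3 = -1)
(158 + (-1 + w*((4*5)*6)))**2 = (158 + (-1 - 4*5*6))**2 = (158 + (-1 - 20*6))**2 = (158 + (-1 - 1*120))**2 = (158 + (-1 - 120))**2 = (158 - 121)**2 = 37**2 = 1369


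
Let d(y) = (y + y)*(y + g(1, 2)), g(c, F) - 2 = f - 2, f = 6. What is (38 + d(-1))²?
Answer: 784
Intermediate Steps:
g(c, F) = 6 (g(c, F) = 2 + (6 - 2) = 2 + 4 = 6)
d(y) = 2*y*(6 + y) (d(y) = (y + y)*(y + 6) = (2*y)*(6 + y) = 2*y*(6 + y))
(38 + d(-1))² = (38 + 2*(-1)*(6 - 1))² = (38 + 2*(-1)*5)² = (38 - 10)² = 28² = 784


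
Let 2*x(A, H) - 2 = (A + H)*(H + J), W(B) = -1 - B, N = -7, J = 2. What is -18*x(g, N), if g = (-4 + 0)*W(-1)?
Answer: -333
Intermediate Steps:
g = 0 (g = (-4 + 0)*(-1 - 1*(-1)) = -4*(-1 + 1) = -4*0 = 0)
x(A, H) = 1 + (2 + H)*(A + H)/2 (x(A, H) = 1 + ((A + H)*(H + 2))/2 = 1 + ((A + H)*(2 + H))/2 = 1 + ((2 + H)*(A + H))/2 = 1 + (2 + H)*(A + H)/2)
-18*x(g, N) = -18*(1 + 0 - 7 + (½)*(-7)² + (½)*0*(-7)) = -18*(1 + 0 - 7 + (½)*49 + 0) = -18*(1 + 0 - 7 + 49/2 + 0) = -18*37/2 = -333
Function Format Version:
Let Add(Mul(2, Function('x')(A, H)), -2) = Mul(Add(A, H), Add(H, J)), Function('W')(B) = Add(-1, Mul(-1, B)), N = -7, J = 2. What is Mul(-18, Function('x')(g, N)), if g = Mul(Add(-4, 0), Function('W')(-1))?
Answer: -333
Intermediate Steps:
g = 0 (g = Mul(Add(-4, 0), Add(-1, Mul(-1, -1))) = Mul(-4, Add(-1, 1)) = Mul(-4, 0) = 0)
Function('x')(A, H) = Add(1, Mul(Rational(1, 2), Add(2, H), Add(A, H))) (Function('x')(A, H) = Add(1, Mul(Rational(1, 2), Mul(Add(A, H), Add(H, 2)))) = Add(1, Mul(Rational(1, 2), Mul(Add(A, H), Add(2, H)))) = Add(1, Mul(Rational(1, 2), Mul(Add(2, H), Add(A, H)))) = Add(1, Mul(Rational(1, 2), Add(2, H), Add(A, H))))
Mul(-18, Function('x')(g, N)) = Mul(-18, Add(1, 0, -7, Mul(Rational(1, 2), Pow(-7, 2)), Mul(Rational(1, 2), 0, -7))) = Mul(-18, Add(1, 0, -7, Mul(Rational(1, 2), 49), 0)) = Mul(-18, Add(1, 0, -7, Rational(49, 2), 0)) = Mul(-18, Rational(37, 2)) = -333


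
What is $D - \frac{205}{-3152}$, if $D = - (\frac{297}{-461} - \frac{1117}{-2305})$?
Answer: $\frac{1632461}{7265360} \approx 0.22469$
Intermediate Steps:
$D = \frac{368}{2305}$ ($D = - (297 \left(- \frac{1}{461}\right) - - \frac{1117}{2305}) = - (- \frac{297}{461} + \frac{1117}{2305}) = \left(-1\right) \left(- \frac{368}{2305}\right) = \frac{368}{2305} \approx 0.15965$)
$D - \frac{205}{-3152} = \frac{368}{2305} - \frac{205}{-3152} = \frac{368}{2305} - - \frac{205}{3152} = \frac{368}{2305} + \frac{205}{3152} = \frac{1632461}{7265360}$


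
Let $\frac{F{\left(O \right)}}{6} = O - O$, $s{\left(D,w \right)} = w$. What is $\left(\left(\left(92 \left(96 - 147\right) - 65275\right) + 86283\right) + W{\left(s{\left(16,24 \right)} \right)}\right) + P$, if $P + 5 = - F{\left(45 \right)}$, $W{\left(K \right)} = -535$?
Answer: $15776$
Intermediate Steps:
$F{\left(O \right)} = 0$ ($F{\left(O \right)} = 6 \left(O - O\right) = 6 \cdot 0 = 0$)
$P = -5$ ($P = -5 - 0 = -5 + 0 = -5$)
$\left(\left(\left(92 \left(96 - 147\right) - 65275\right) + 86283\right) + W{\left(s{\left(16,24 \right)} \right)}\right) + P = \left(\left(\left(92 \left(96 - 147\right) - 65275\right) + 86283\right) - 535\right) - 5 = \left(\left(\left(92 \left(-51\right) - 65275\right) + 86283\right) - 535\right) - 5 = \left(\left(\left(-4692 - 65275\right) + 86283\right) - 535\right) - 5 = \left(\left(-69967 + 86283\right) - 535\right) - 5 = \left(16316 - 535\right) - 5 = 15781 - 5 = 15776$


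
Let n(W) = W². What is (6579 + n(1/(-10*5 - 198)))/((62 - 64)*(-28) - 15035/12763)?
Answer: 5164354169371/43033918272 ≈ 120.01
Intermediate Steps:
(6579 + n(1/(-10*5 - 198)))/((62 - 64)*(-28) - 15035/12763) = (6579 + (1/(-10*5 - 198))²)/((62 - 64)*(-28) - 15035/12763) = (6579 + (1/(-50 - 198))²)/(-2*(-28) - 15035*1/12763) = (6579 + (1/(-248))²)/(56 - 15035/12763) = (6579 + (-1/248)²)/(699693/12763) = (6579 + 1/61504)*(12763/699693) = (404634817/61504)*(12763/699693) = 5164354169371/43033918272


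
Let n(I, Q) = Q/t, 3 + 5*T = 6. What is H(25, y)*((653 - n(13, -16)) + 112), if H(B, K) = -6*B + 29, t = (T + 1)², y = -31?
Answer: -373285/4 ≈ -93321.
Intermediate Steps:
T = ⅗ (T = -⅗ + (⅕)*6 = -⅗ + 6/5 = ⅗ ≈ 0.60000)
t = 64/25 (t = (⅗ + 1)² = (8/5)² = 64/25 ≈ 2.5600)
H(B, K) = 29 - 6*B
n(I, Q) = 25*Q/64 (n(I, Q) = Q/(64/25) = Q*(25/64) = 25*Q/64)
H(25, y)*((653 - n(13, -16)) + 112) = (29 - 6*25)*((653 - 25*(-16)/64) + 112) = (29 - 150)*((653 - 1*(-25/4)) + 112) = -121*((653 + 25/4) + 112) = -121*(2637/4 + 112) = -121*3085/4 = -373285/4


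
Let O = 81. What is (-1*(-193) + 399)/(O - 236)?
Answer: -592/155 ≈ -3.8194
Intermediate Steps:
(-1*(-193) + 399)/(O - 236) = (-1*(-193) + 399)/(81 - 236) = (193 + 399)/(-155) = 592*(-1/155) = -592/155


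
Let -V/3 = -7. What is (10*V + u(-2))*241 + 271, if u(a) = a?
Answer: 50399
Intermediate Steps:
V = 21 (V = -3*(-7) = 21)
(10*V + u(-2))*241 + 271 = (10*21 - 2)*241 + 271 = (210 - 2)*241 + 271 = 208*241 + 271 = 50128 + 271 = 50399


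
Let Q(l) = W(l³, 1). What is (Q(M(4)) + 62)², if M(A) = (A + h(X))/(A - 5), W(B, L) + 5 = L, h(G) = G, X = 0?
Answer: 3364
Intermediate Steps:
W(B, L) = -5 + L
M(A) = A/(-5 + A) (M(A) = (A + 0)/(A - 5) = A/(-5 + A))
Q(l) = -4 (Q(l) = -5 + 1 = -4)
(Q(M(4)) + 62)² = (-4 + 62)² = 58² = 3364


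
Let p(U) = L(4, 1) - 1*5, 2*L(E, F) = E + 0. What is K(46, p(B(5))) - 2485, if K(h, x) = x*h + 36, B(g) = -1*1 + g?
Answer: -2587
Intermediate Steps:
L(E, F) = E/2 (L(E, F) = (E + 0)/2 = E/2)
B(g) = -1 + g
p(U) = -3 (p(U) = (½)*4 - 1*5 = 2 - 5 = -3)
K(h, x) = 36 + h*x (K(h, x) = h*x + 36 = 36 + h*x)
K(46, p(B(5))) - 2485 = (36 + 46*(-3)) - 2485 = (36 - 138) - 2485 = -102 - 2485 = -2587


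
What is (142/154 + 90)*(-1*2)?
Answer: -14002/77 ≈ -181.84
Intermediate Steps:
(142/154 + 90)*(-1*2) = (142*(1/154) + 90)*(-2) = (71/77 + 90)*(-2) = (7001/77)*(-2) = -14002/77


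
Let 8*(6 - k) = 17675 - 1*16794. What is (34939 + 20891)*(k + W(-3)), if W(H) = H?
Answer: -23923155/4 ≈ -5.9808e+6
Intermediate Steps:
k = -833/8 (k = 6 - (17675 - 1*16794)/8 = 6 - (17675 - 16794)/8 = 6 - 1/8*881 = 6 - 881/8 = -833/8 ≈ -104.13)
(34939 + 20891)*(k + W(-3)) = (34939 + 20891)*(-833/8 - 3) = 55830*(-857/8) = -23923155/4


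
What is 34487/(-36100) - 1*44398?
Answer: -1602802287/36100 ≈ -44399.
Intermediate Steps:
34487/(-36100) - 1*44398 = 34487*(-1/36100) - 44398 = -34487/36100 - 44398 = -1602802287/36100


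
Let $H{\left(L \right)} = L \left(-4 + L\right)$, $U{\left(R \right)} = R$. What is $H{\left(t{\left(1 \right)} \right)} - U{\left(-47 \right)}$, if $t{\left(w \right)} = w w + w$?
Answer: $43$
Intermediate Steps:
$t{\left(w \right)} = w + w^{2}$ ($t{\left(w \right)} = w^{2} + w = w + w^{2}$)
$H{\left(t{\left(1 \right)} \right)} - U{\left(-47 \right)} = 1 \left(1 + 1\right) \left(-4 + 1 \left(1 + 1\right)\right) - -47 = 1 \cdot 2 \left(-4 + 1 \cdot 2\right) + 47 = 2 \left(-4 + 2\right) + 47 = 2 \left(-2\right) + 47 = -4 + 47 = 43$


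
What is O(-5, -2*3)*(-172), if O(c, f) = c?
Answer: 860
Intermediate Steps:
O(-5, -2*3)*(-172) = -5*(-172) = 860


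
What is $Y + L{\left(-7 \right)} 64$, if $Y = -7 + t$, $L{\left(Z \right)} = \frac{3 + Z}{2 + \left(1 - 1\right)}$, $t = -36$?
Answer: $-171$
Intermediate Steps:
$L{\left(Z \right)} = \frac{3}{2} + \frac{Z}{2}$ ($L{\left(Z \right)} = \frac{3 + Z}{2 + \left(1 - 1\right)} = \frac{3 + Z}{2 + 0} = \frac{3 + Z}{2} = \left(3 + Z\right) \frac{1}{2} = \frac{3}{2} + \frac{Z}{2}$)
$Y = -43$ ($Y = -7 - 36 = -43$)
$Y + L{\left(-7 \right)} 64 = -43 + \left(\frac{3}{2} + \frac{1}{2} \left(-7\right)\right) 64 = -43 + \left(\frac{3}{2} - \frac{7}{2}\right) 64 = -43 - 128 = -171$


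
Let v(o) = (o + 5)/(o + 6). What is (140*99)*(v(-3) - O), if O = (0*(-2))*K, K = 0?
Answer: 9240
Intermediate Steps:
v(o) = (5 + o)/(6 + o)
O = 0 (O = (0*(-2))*0 = 0*0 = 0)
(140*99)*(v(-3) - O) = (140*99)*((5 - 3)/(6 - 3) - 1*0) = 13860*(2/3 + 0) = 13860*((⅓)*2 + 0) = 13860*(⅔ + 0) = 13860*(⅔) = 9240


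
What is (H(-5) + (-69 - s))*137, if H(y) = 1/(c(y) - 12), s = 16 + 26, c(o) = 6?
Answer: -91379/6 ≈ -15230.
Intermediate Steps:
s = 42
H(y) = -⅙ (H(y) = 1/(6 - 12) = 1/(-6) = -⅙)
(H(-5) + (-69 - s))*137 = (-⅙ + (-69 - 1*42))*137 = (-⅙ + (-69 - 42))*137 = (-⅙ - 111)*137 = -667/6*137 = -91379/6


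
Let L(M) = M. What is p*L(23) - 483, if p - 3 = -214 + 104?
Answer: -2944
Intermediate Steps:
p = -107 (p = 3 + (-214 + 104) = 3 - 110 = -107)
p*L(23) - 483 = -107*23 - 483 = -2461 - 483 = -2944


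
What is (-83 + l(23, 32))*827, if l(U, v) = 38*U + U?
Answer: 673178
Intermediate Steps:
l(U, v) = 39*U
(-83 + l(23, 32))*827 = (-83 + 39*23)*827 = (-83 + 897)*827 = 814*827 = 673178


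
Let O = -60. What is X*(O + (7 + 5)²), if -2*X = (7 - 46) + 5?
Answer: 1428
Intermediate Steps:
X = 17 (X = -((7 - 46) + 5)/2 = -(-39 + 5)/2 = -½*(-34) = 17)
X*(O + (7 + 5)²) = 17*(-60 + (7 + 5)²) = 17*(-60 + 12²) = 17*(-60 + 144) = 17*84 = 1428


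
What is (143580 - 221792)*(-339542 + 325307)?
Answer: 1113347820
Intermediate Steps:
(143580 - 221792)*(-339542 + 325307) = -78212*(-14235) = 1113347820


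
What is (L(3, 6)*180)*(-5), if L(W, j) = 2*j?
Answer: -10800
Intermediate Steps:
(L(3, 6)*180)*(-5) = ((2*6)*180)*(-5) = (12*180)*(-5) = 2160*(-5) = -10800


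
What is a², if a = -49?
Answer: 2401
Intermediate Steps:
a² = (-49)² = 2401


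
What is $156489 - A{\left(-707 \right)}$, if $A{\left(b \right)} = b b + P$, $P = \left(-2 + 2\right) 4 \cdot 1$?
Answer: $-343360$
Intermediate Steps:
$P = 0$ ($P = 0 \cdot 4 = 0$)
$A{\left(b \right)} = b^{2}$ ($A{\left(b \right)} = b b + 0 = b^{2} + 0 = b^{2}$)
$156489 - A{\left(-707 \right)} = 156489 - \left(-707\right)^{2} = 156489 - 499849 = -343360$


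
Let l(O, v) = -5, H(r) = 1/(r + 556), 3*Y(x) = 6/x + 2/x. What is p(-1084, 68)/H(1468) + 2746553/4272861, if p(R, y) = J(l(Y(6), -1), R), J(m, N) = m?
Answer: -43238606767/4272861 ≈ -10119.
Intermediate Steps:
Y(x) = 8/(3*x) (Y(x) = (6/x + 2/x)/3 = (8/x)/3 = 8/(3*x))
H(r) = 1/(556 + r)
p(R, y) = -5
p(-1084, 68)/H(1468) + 2746553/4272861 = -5/(1/(556 + 1468)) + 2746553/4272861 = -5/(1/2024) + 2746553*(1/4272861) = -5/1/2024 + 2746553/4272861 = -5*2024 + 2746553/4272861 = -10120 + 2746553/4272861 = -43238606767/4272861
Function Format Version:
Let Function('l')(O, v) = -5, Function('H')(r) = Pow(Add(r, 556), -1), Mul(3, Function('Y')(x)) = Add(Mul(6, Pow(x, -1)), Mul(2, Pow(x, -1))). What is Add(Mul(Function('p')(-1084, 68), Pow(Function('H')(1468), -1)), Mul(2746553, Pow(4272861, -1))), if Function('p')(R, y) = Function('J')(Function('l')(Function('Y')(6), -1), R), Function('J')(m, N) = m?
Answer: Rational(-43238606767, 4272861) ≈ -10119.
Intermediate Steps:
Function('Y')(x) = Mul(Rational(8, 3), Pow(x, -1)) (Function('Y')(x) = Mul(Rational(1, 3), Add(Mul(6, Pow(x, -1)), Mul(2, Pow(x, -1)))) = Mul(Rational(1, 3), Mul(8, Pow(x, -1))) = Mul(Rational(8, 3), Pow(x, -1)))
Function('H')(r) = Pow(Add(556, r), -1)
Function('p')(R, y) = -5
Add(Mul(Function('p')(-1084, 68), Pow(Function('H')(1468), -1)), Mul(2746553, Pow(4272861, -1))) = Add(Mul(-5, Pow(Pow(Add(556, 1468), -1), -1)), Mul(2746553, Pow(4272861, -1))) = Add(Mul(-5, Pow(Pow(2024, -1), -1)), Mul(2746553, Rational(1, 4272861))) = Add(Mul(-5, Pow(Rational(1, 2024), -1)), Rational(2746553, 4272861)) = Add(Mul(-5, 2024), Rational(2746553, 4272861)) = Add(-10120, Rational(2746553, 4272861)) = Rational(-43238606767, 4272861)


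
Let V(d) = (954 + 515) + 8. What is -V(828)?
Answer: -1477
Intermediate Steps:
V(d) = 1477 (V(d) = 1469 + 8 = 1477)
-V(828) = -1*1477 = -1477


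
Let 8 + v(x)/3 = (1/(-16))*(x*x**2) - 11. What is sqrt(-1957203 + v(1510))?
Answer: I*sqrt(2590042290)/2 ≈ 25446.0*I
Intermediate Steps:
v(x) = -57 - 3*x**3/16 (v(x) = -24 + 3*((1/(-16))*(x*x**2) - 11) = -24 + 3*((1*(-1/16))*x**3 - 11) = -24 + 3*(-x**3/16 - 11) = -24 + 3*(-11 - x**3/16) = -24 + (-33 - 3*x**3/16) = -57 - 3*x**3/16)
sqrt(-1957203 + v(1510)) = sqrt(-1957203 + (-57 - 3/16*1510**3)) = sqrt(-1957203 + (-57 - 3/16*3442951000)) = sqrt(-1957203 + (-57 - 1291106625/2)) = sqrt(-1957203 - 1291106739/2) = sqrt(-1295021145/2) = I*sqrt(2590042290)/2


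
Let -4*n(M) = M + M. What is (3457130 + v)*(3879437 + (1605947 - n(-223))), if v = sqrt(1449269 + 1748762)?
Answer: 18963300117925 + 10970545*sqrt(3198031)/2 ≈ 1.8973e+13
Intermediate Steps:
v = sqrt(3198031) ≈ 1788.3
n(M) = -M/2 (n(M) = -(M + M)/4 = -M/2)
(3457130 + v)*(3879437 + (1605947 - n(-223))) = (3457130 + sqrt(3198031))*(3879437 + (1605947 - (-1)*(-223)/2)) = (3457130 + sqrt(3198031))*(3879437 + (1605947 - 1*223/2)) = (3457130 + sqrt(3198031))*(3879437 + (1605947 - 223/2)) = (3457130 + sqrt(3198031))*(3879437 + 3211671/2) = (3457130 + sqrt(3198031))*(10970545/2) = 18963300117925 + 10970545*sqrt(3198031)/2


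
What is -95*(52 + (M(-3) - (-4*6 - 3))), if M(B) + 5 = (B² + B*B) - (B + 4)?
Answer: -8645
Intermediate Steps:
M(B) = -9 - B + 2*B² (M(B) = -5 + ((B² + B*B) - (B + 4)) = -5 + ((B² + B²) - (4 + B)) = -5 + (2*B² + (-4 - B)) = -5 + (-4 - B + 2*B²) = -9 - B + 2*B²)
-95*(52 + (M(-3) - (-4*6 - 3))) = -95*(52 + ((-9 - 1*(-3) + 2*(-3)²) - (-4*6 - 3))) = -95*(52 + ((-9 + 3 + 2*9) - (-24 - 3))) = -95*(52 + ((-9 + 3 + 18) - 1*(-27))) = -95*(52 + (12 + 27)) = -95*(52 + 39) = -95*91 = -8645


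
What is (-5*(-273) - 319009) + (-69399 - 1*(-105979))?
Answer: -281064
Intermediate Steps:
(-5*(-273) - 319009) + (-69399 - 1*(-105979)) = (1365 - 319009) + (-69399 + 105979) = -317644 + 36580 = -281064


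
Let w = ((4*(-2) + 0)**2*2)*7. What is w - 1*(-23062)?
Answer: 23958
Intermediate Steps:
w = 896 (w = ((-8 + 0)**2*2)*7 = ((-8)**2*2)*7 = (64*2)*7 = 128*7 = 896)
w - 1*(-23062) = 896 - 1*(-23062) = 896 + 23062 = 23958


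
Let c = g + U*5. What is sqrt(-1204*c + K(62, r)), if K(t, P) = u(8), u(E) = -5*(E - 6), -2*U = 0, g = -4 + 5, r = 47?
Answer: I*sqrt(1214) ≈ 34.843*I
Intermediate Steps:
g = 1
U = 0 (U = -1/2*0 = 0)
u(E) = 30 - 5*E (u(E) = -5*(-6 + E) = 30 - 5*E)
K(t, P) = -10 (K(t, P) = 30 - 5*8 = 30 - 40 = -10)
c = 1 (c = 1 + 0*5 = 1 + 0 = 1)
sqrt(-1204*c + K(62, r)) = sqrt(-1204*1 - 10) = sqrt(-1204 - 10) = sqrt(-1214) = I*sqrt(1214)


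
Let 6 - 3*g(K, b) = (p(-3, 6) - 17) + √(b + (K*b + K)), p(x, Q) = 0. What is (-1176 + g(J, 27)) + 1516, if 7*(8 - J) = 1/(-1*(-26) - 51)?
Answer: 1043/3 - √6279/15 ≈ 342.38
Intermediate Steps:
J = 1401/175 (J = 8 - 1/(7*(-1*(-26) - 51)) = 8 - 1/(7*(26 - 51)) = 8 - ⅐/(-25) = 8 - ⅐*(-1/25) = 8 + 1/175 = 1401/175 ≈ 8.0057)
g(K, b) = 23/3 - √(K + b + K*b)/3 (g(K, b) = 2 - ((0 - 17) + √(b + (K*b + K)))/3 = 2 - (-17 + √(b + (K + K*b)))/3 = 2 - (-17 + √(K + b + K*b))/3 = 2 + (17/3 - √(K + b + K*b)/3) = 23/3 - √(K + b + K*b)/3)
(-1176 + g(J, 27)) + 1516 = (-1176 + (23/3 - √(1401/175 + 27 + (1401/175)*27)/3)) + 1516 = (-1176 + (23/3 - √(1401/175 + 27 + 37827/175)/3)) + 1516 = (-1176 + (23/3 - √6279/15)) + 1516 = (-3505/3 - √6279/15) + 1516 = 1043/3 - √6279/15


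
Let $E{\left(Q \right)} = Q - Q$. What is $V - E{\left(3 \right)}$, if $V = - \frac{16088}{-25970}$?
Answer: $\frac{8044}{12985} \approx 0.61948$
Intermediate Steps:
$E{\left(Q \right)} = 0$
$V = \frac{8044}{12985}$ ($V = \left(-16088\right) \left(- \frac{1}{25970}\right) = \frac{8044}{12985} \approx 0.61948$)
$V - E{\left(3 \right)} = \frac{8044}{12985} - 0 = \frac{8044}{12985} + 0 = \frac{8044}{12985}$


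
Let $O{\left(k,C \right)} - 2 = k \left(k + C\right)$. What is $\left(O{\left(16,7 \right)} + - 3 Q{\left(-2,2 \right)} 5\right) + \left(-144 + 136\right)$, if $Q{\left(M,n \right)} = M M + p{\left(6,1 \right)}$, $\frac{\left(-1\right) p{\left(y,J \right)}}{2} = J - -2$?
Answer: $392$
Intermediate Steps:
$p{\left(y,J \right)} = -4 - 2 J$ ($p{\left(y,J \right)} = - 2 \left(J - -2\right) = - 2 \left(J + 2\right) = - 2 \left(2 + J\right) = -4 - 2 J$)
$Q{\left(M,n \right)} = -6 + M^{2}$ ($Q{\left(M,n \right)} = M M - 6 = M^{2} - 6 = -6 + M^{2}$)
$O{\left(k,C \right)} = 2 + k \left(C + k\right)$ ($O{\left(k,C \right)} = 2 + k \left(k + C\right) = 2 + k \left(C + k\right)$)
$\left(O{\left(16,7 \right)} + - 3 Q{\left(-2,2 \right)} 5\right) + \left(-144 + 136\right) = \left(\left(2 + 16^{2} + 7 \cdot 16\right) + - 3 \left(-6 + \left(-2\right)^{2}\right) 5\right) + \left(-144 + 136\right) = \left(\left(2 + 256 + 112\right) + - 3 \left(-6 + 4\right) 5\right) - 8 = \left(370 + \left(-3\right) \left(-2\right) 5\right) - 8 = \left(370 + 6 \cdot 5\right) - 8 = \left(370 + 30\right) - 8 = 400 - 8 = 392$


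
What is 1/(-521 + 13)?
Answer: -1/508 ≈ -0.0019685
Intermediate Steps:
1/(-521 + 13) = 1/(-508) = -1/508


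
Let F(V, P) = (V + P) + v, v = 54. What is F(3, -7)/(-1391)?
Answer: -50/1391 ≈ -0.035945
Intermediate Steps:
F(V, P) = 54 + P + V (F(V, P) = (V + P) + 54 = (P + V) + 54 = 54 + P + V)
F(3, -7)/(-1391) = (54 - 7 + 3)/(-1391) = 50*(-1/1391) = -50/1391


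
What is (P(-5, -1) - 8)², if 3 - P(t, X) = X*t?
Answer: 100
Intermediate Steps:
P(t, X) = 3 - X*t
(P(-5, -1) - 8)² = ((3 - 1*(-1)*(-5)) - 8)² = ((3 - 5) - 8)² = (-2 - 8)² = (-10)² = 100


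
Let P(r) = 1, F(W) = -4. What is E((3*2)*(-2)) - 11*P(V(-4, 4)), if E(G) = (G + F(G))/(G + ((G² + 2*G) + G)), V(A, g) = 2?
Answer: -67/6 ≈ -11.167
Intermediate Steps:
E(G) = (-4 + G)/(G² + 4*G) (E(G) = (G - 4)/(G + ((G² + 2*G) + G)) = (-4 + G)/(G + (G² + 3*G)) = (-4 + G)/(G² + 4*G))
E((3*2)*(-2)) - 11*P(V(-4, 4)) = (-4 + (3*2)*(-2))/((((3*2)*(-2)))*(4 + (3*2)*(-2))) - 11*1 = (-4 + 6*(-2))/(((6*(-2)))*(4 + 6*(-2))) - 11 = (-4 - 12)/((-12)*(4 - 12)) - 11 = -1/12*(-16)/(-8) - 11 = -1/12*(-⅛)*(-16) - 11 = -⅙ - 11 = -67/6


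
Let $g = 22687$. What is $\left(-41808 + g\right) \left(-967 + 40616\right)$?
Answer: $-758128529$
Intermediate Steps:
$\left(-41808 + g\right) \left(-967 + 40616\right) = \left(-41808 + 22687\right) \left(-967 + 40616\right) = \left(-19121\right) 39649 = -758128529$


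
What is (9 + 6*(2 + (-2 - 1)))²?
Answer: 9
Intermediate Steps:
(9 + 6*(2 + (-2 - 1)))² = (9 + 6*(2 - 3))² = (9 + 6*(-1))² = (9 - 6)² = 3² = 9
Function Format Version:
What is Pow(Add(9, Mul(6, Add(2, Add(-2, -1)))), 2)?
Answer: 9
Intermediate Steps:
Pow(Add(9, Mul(6, Add(2, Add(-2, -1)))), 2) = Pow(Add(9, Mul(6, Add(2, -3))), 2) = Pow(Add(9, Mul(6, -1)), 2) = Pow(Add(9, -6), 2) = Pow(3, 2) = 9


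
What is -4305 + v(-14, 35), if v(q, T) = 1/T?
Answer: -150674/35 ≈ -4305.0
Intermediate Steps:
-4305 + v(-14, 35) = -4305 + 1/35 = -150674/35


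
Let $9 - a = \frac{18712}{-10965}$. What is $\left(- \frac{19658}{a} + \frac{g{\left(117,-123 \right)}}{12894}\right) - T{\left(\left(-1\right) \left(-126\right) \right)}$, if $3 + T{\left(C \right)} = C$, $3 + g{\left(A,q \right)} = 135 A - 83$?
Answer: $- \frac{60482536829}{30892182} \approx -1957.9$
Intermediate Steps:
$g{\left(A,q \right)} = -86 + 135 A$ ($g{\left(A,q \right)} = -3 + \left(135 A - 83\right) = -3 + \left(-83 + 135 A\right) = -86 + 135 A$)
$a = \frac{117397}{10965}$ ($a = 9 - \frac{18712}{-10965} = 9 - 18712 \left(- \frac{1}{10965}\right) = 9 - - \frac{18712}{10965} = 9 + \frac{18712}{10965} = \frac{117397}{10965} \approx 10.707$)
$T{\left(C \right)} = -3 + C$
$\left(- \frac{19658}{a} + \frac{g{\left(117,-123 \right)}}{12894}\right) - T{\left(\left(-1\right) \left(-126\right) \right)} = \left(- \frac{19658}{\frac{117397}{10965}} + \frac{-86 + 135 \cdot 117}{12894}\right) - \left(-3 - -126\right) = \left(\left(-19658\right) \frac{10965}{117397} + \left(-86 + 15795\right) \frac{1}{12894}\right) - \left(-3 + 126\right) = \left(- \frac{215549970}{117397} + 15709 \cdot \frac{1}{12894}\right) - 123 = \left(- \frac{215549970}{117397} + \frac{15709}{12894}\right) - 123 = - \frac{56682798443}{30892182} - 123 = - \frac{60482536829}{30892182}$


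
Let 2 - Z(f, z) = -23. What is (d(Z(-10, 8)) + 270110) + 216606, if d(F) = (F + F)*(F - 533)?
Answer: 461316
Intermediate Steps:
Z(f, z) = 25 (Z(f, z) = 2 - 1*(-23) = 2 + 23 = 25)
d(F) = 2*F*(-533 + F) (d(F) = (2*F)*(-533 + F) = 2*F*(-533 + F))
(d(Z(-10, 8)) + 270110) + 216606 = (2*25*(-533 + 25) + 270110) + 216606 = (2*25*(-508) + 270110) + 216606 = (-25400 + 270110) + 216606 = 244710 + 216606 = 461316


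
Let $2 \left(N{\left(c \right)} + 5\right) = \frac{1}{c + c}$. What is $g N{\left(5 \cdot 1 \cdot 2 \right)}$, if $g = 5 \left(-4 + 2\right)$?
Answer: $\frac{199}{4} \approx 49.75$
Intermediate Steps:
$N{\left(c \right)} = -5 + \frac{1}{4 c}$ ($N{\left(c \right)} = -5 + \frac{1}{2 \left(c + c\right)} = -5 + \frac{1}{2 \cdot 2 c} = -5 + \frac{\frac{1}{2} \frac{1}{c}}{2} = -5 + \frac{1}{4 c}$)
$g = -10$ ($g = 5 \left(-2\right) = -10$)
$g N{\left(5 \cdot 1 \cdot 2 \right)} = - 10 \left(-5 + \frac{1}{4 \cdot 5 \cdot 1 \cdot 2}\right) = - 10 \left(-5 + \frac{1}{4 \cdot 5 \cdot 2}\right) = - 10 \left(-5 + \frac{1}{4 \cdot 10}\right) = - 10 \left(-5 + \frac{1}{4} \cdot \frac{1}{10}\right) = - 10 \left(-5 + \frac{1}{40}\right) = \left(-10\right) \left(- \frac{199}{40}\right) = \frac{199}{4}$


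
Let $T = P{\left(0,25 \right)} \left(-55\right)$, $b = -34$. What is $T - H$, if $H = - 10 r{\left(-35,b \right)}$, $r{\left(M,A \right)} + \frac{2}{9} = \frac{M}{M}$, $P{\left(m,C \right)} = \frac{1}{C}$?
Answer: $\frac{251}{45} \approx 5.5778$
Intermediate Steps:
$T = - \frac{11}{5}$ ($T = \frac{1}{25} \left(-55\right) = - \frac{11}{5} \approx -2.2$)
$r{\left(M,A \right)} = \frac{7}{9}$ ($r{\left(M,A \right)} = - \frac{2}{9} + \frac{M}{M} = - \frac{2}{9} + 1 = \frac{7}{9}$)
$H = - \frac{70}{9}$ ($H = \left(-10\right) \frac{7}{9} = - \frac{70}{9} \approx -7.7778$)
$T - H = - \frac{11}{5} - - \frac{70}{9} = - \frac{11}{5} + \frac{70}{9} = \frac{251}{45}$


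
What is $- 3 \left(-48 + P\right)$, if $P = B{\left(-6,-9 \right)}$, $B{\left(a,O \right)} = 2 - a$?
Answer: $120$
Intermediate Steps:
$P = 8$ ($P = 2 - -6 = 2 + 6 = 8$)
$- 3 \left(-48 + P\right) = - 3 \left(-48 + 8\right) = \left(-3\right) \left(-40\right) = 120$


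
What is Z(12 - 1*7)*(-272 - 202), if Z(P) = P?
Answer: -2370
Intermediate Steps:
Z(12 - 1*7)*(-272 - 202) = (12 - 1*7)*(-272 - 202) = (12 - 7)*(-474) = 5*(-474) = -2370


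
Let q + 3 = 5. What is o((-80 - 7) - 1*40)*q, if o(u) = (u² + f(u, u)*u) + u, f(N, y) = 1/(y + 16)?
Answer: 3552698/111 ≈ 32006.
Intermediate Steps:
q = 2 (q = -3 + 5 = 2)
f(N, y) = 1/(16 + y)
o(u) = u + u² + u/(16 + u) (o(u) = (u² + u/(16 + u)) + u = u + u² + u/(16 + u))
o((-80 - 7) - 1*40)*q = (((-80 - 7) - 1*40)*(1 + (1 + ((-80 - 7) - 1*40))*(16 + ((-80 - 7) - 1*40)))/(16 + ((-80 - 7) - 1*40)))*2 = ((-87 - 40)*(1 + (1 + (-87 - 40))*(16 + (-87 - 40)))/(16 + (-87 - 40)))*2 = -127*(1 + (1 - 127)*(16 - 127))/(16 - 127)*2 = -127*(1 - 126*(-111))/(-111)*2 = -127*(-1/111)*(1 + 13986)*2 = -127*(-1/111)*13987*2 = (1776349/111)*2 = 3552698/111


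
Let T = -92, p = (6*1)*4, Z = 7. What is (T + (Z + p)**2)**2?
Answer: 755161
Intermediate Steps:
p = 24 (p = 6*4 = 24)
(T + (Z + p)**2)**2 = (-92 + (7 + 24)**2)**2 = (-92 + 31**2)**2 = (-92 + 961)**2 = 869**2 = 755161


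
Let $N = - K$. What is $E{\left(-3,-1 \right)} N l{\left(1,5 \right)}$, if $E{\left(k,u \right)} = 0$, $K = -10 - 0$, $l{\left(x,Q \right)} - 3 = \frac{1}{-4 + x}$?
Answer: $0$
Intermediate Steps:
$l{\left(x,Q \right)} = 3 + \frac{1}{-4 + x}$
$K = -10$ ($K = -10 + 0 = -10$)
$N = 10$ ($N = \left(-1\right) \left(-10\right) = 10$)
$E{\left(-3,-1 \right)} N l{\left(1,5 \right)} = 0 \cdot 10 \frac{-11 + 3 \cdot 1}{-4 + 1} = 0 \frac{-11 + 3}{-3} = 0 \left(\left(- \frac{1}{3}\right) \left(-8\right)\right) = 0 \cdot \frac{8}{3} = 0$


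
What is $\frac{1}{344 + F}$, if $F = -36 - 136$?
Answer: $\frac{1}{172} \approx 0.005814$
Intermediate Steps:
$F = -172$ ($F = -36 - 136 = -172$)
$\frac{1}{344 + F} = \frac{1}{344 - 172} = \frac{1}{172}$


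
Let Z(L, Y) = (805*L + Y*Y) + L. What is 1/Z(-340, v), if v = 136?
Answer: -1/255544 ≈ -3.9132e-6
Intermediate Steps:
Z(L, Y) = Y**2 + 806*L (Z(L, Y) = (805*L + Y**2) + L = (Y**2 + 805*L) + L = Y**2 + 806*L)
1/Z(-340, v) = 1/(136**2 + 806*(-340)) = 1/(18496 - 274040) = 1/(-255544) = -1/255544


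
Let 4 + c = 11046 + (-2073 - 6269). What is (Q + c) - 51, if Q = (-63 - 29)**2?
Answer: 11113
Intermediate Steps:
c = 2700 (c = -4 + (11046 + (-2073 - 6269)) = -4 + (11046 - 8342) = -4 + 2704 = 2700)
Q = 8464 (Q = (-92)**2 = 8464)
(Q + c) - 51 = (8464 + 2700) - 51 = 11164 - 51 = 11113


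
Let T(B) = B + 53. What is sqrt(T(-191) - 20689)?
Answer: I*sqrt(20827) ≈ 144.32*I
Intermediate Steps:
T(B) = 53 + B
sqrt(T(-191) - 20689) = sqrt((53 - 191) - 20689) = sqrt(-138 - 20689) = sqrt(-20827) = I*sqrt(20827)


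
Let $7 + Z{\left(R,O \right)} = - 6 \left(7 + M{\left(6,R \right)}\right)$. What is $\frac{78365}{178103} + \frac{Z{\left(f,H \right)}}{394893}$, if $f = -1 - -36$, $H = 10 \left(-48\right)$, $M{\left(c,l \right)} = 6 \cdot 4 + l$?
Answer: $\frac{30874014436}{70331627979} \approx 0.43898$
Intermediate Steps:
$M{\left(c,l \right)} = 24 + l$
$H = -480$
$f = 35$ ($f = -1 + 36 = 35$)
$Z{\left(R,O \right)} = -193 - 6 R$ ($Z{\left(R,O \right)} = -7 - 6 \left(7 + \left(24 + R\right)\right) = -7 - 6 \left(31 + R\right) = -7 - \left(186 + 6 R\right) = -193 - 6 R$)
$\frac{78365}{178103} + \frac{Z{\left(f,H \right)}}{394893} = \frac{78365}{178103} + \frac{-193 - 210}{394893} = 78365 \cdot \frac{1}{178103} + \left(-193 - 210\right) \frac{1}{394893} = \frac{78365}{178103} - \frac{403}{394893} = \frac{30874014436}{70331627979}$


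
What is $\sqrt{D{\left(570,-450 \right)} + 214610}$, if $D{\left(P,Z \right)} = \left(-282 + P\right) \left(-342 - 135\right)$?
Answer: $23 \sqrt{146} \approx 277.91$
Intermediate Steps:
$D{\left(P,Z \right)} = 134514 - 477 P$ ($D{\left(P,Z \right)} = \left(-282 + P\right) \left(-477\right) = 134514 - 477 P$)
$\sqrt{D{\left(570,-450 \right)} + 214610} = \sqrt{\left(134514 - 271890\right) + 214610} = \sqrt{-137376 + 214610} = \sqrt{77234} = 23 \sqrt{146}$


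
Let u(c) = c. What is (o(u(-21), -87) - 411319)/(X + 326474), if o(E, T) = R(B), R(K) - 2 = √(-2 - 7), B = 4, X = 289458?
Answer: -411317/615932 + 3*I/615932 ≈ -0.6678 + 4.8707e-6*I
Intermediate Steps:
R(K) = 2 + 3*I (R(K) = 2 + √(-2 - 7) = 2 + √(-9) = 2 + 3*I)
o(E, T) = 2 + 3*I
(o(u(-21), -87) - 411319)/(X + 326474) = ((2 + 3*I) - 411319)/(289458 + 326474) = (-411317 + 3*I)/615932 = (-411317 + 3*I)*(1/615932) = -411317/615932 + 3*I/615932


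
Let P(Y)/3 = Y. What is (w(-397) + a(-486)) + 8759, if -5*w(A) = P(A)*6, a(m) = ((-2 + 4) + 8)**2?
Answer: 51441/5 ≈ 10288.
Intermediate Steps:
P(Y) = 3*Y
a(m) = 100 (a(m) = (2 + 8)**2 = 10**2 = 100)
w(A) = -18*A/5 (w(A) = -3*A*6/5 = -18*A/5)
(w(-397) + a(-486)) + 8759 = (-18/5*(-397) + 100) + 8759 = (7146/5 + 100) + 8759 = 7646/5 + 8759 = 51441/5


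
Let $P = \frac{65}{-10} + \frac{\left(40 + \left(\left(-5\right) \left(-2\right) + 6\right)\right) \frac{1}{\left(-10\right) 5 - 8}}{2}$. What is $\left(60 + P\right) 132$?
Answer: $\frac{202950}{29} \approx 6998.3$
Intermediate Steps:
$P = - \frac{405}{58}$ ($P = 65 \left(- \frac{1}{10}\right) + \frac{40 + \left(10 + 6\right)}{-50 - 8} \cdot \frac{1}{2} = - \frac{13}{2} + \frac{40 + 16}{-58} \cdot \frac{1}{2} = - \frac{13}{2} + 56 \left(- \frac{1}{58}\right) \frac{1}{2} = - \frac{13}{2} - \frac{14}{29} = - \frac{405}{58} \approx -6.9828$)
$\left(60 + P\right) 132 = \left(60 - \frac{405}{58}\right) 132 = \frac{3075}{58} \cdot 132 = \frac{202950}{29}$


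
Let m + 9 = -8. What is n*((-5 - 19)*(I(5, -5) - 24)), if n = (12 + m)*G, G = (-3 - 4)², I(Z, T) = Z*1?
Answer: -111720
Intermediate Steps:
I(Z, T) = Z
G = 49 (G = (-7)² = 49)
m = -17 (m = -9 - 8 = -17)
n = -245 (n = (12 - 17)*49 = -5*49 = -245)
n*((-5 - 19)*(I(5, -5) - 24)) = -245*(-5 - 19)*(5 - 24) = -(-5880)*(-19) = -245*456 = -111720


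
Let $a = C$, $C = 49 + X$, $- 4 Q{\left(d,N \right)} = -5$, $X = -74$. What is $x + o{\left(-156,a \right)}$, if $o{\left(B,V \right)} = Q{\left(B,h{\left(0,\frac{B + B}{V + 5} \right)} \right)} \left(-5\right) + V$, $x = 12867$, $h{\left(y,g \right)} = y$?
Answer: $\frac{51343}{4} \approx 12836.0$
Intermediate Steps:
$Q{\left(d,N \right)} = \frac{5}{4}$ ($Q{\left(d,N \right)} = \left(- \frac{1}{4}\right) \left(-5\right) = \frac{5}{4}$)
$C = -25$ ($C = 49 - 74 = -25$)
$a = -25$
$o{\left(B,V \right)} = - \frac{25}{4} + V$ ($o{\left(B,V \right)} = \frac{5}{4} \left(-5\right) + V = - \frac{25}{4} + V$)
$x + o{\left(-156,a \right)} = 12867 - \frac{125}{4} = \frac{51343}{4}$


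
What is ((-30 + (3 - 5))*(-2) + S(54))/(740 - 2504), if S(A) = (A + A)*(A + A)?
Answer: -2932/441 ≈ -6.6485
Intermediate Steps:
S(A) = 4*A**2 (S(A) = (2*A)*(2*A) = 4*A**2)
((-30 + (3 - 5))*(-2) + S(54))/(740 - 2504) = ((-30 + (3 - 5))*(-2) + 4*54**2)/(740 - 2504) = ((-30 - 2)*(-2) + 4*2916)/(-1764) = (-32*(-2) + 11664)*(-1/1764) = (64 + 11664)*(-1/1764) = 11728*(-1/1764) = -2932/441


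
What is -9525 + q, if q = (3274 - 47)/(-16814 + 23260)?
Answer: -61394923/6446 ≈ -9524.5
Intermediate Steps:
q = 3227/6446 ≈ 0.50062
-9525 + q = -9525 + 3227/6446 = -61394923/6446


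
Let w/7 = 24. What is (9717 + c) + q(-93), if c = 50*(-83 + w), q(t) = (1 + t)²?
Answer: 22431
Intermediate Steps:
w = 168 (w = 7*24 = 168)
c = 4250 (c = 50*(-83 + 168) = 50*85 = 4250)
(9717 + c) + q(-93) = (9717 + 4250) + (1 - 93)² = 13967 + (-92)² = 13967 + 8464 = 22431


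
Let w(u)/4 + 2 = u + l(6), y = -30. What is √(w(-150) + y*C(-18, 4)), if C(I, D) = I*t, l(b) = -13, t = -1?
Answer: 20*I*√3 ≈ 34.641*I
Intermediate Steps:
C(I, D) = -I (C(I, D) = I*(-1) = -I)
w(u) = -60 + 4*u (w(u) = -8 + 4*(u - 13) = -8 + 4*(-13 + u) = -8 + (-52 + 4*u) = -60 + 4*u)
√(w(-150) + y*C(-18, 4)) = √((-60 + 4*(-150)) - (-30)*(-18)) = √((-60 - 600) - 30*18) = √(-660 - 540) = √(-1200) = 20*I*√3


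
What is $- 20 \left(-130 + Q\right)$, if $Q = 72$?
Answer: $1160$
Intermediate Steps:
$- 20 \left(-130 + Q\right) = - 20 \left(-130 + 72\right) = \left(-20\right) \left(-58\right) = 1160$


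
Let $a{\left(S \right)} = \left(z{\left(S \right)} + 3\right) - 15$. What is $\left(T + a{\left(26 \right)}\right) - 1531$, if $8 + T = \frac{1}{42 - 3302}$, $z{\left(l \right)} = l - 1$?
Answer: $- \frac{4974761}{3260} \approx -1526.0$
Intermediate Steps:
$z{\left(l \right)} = -1 + l$ ($z{\left(l \right)} = l - 1 = -1 + l$)
$T = - \frac{26081}{3260}$ ($T = -8 + \frac{1}{42 - 3302} = -8 + \frac{1}{-3260} = -8 - \frac{1}{3260} = - \frac{26081}{3260} \approx -8.0003$)
$a{\left(S \right)} = -13 + S$ ($a{\left(S \right)} = \left(\left(-1 + S\right) + 3\right) - 15 = \left(2 + S\right) - 15 = -13 + S$)
$\left(T + a{\left(26 \right)}\right) - 1531 = \left(- \frac{26081}{3260} + \left(-13 + 26\right)\right) - 1531 = \left(- \frac{26081}{3260} + 13\right) - 1531 = \frac{16299}{3260} - 1531 = - \frac{4974761}{3260}$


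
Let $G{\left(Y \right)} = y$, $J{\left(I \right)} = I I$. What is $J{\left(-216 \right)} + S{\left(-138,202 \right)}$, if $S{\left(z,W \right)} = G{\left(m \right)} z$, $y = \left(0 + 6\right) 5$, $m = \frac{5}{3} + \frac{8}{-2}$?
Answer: $42516$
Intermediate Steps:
$J{\left(I \right)} = I^{2}$
$m = - \frac{7}{3}$ ($m = 5 \cdot \frac{1}{3} + 8 \left(- \frac{1}{2}\right) = \frac{5}{3} - 4 = - \frac{7}{3} \approx -2.3333$)
$y = 30$ ($y = 6 \cdot 5 = 30$)
$G{\left(Y \right)} = 30$
$S{\left(z,W \right)} = 30 z$
$J{\left(-216 \right)} + S{\left(-138,202 \right)} = \left(-216\right)^{2} + 30 \left(-138\right) = 46656 - 4140 = 42516$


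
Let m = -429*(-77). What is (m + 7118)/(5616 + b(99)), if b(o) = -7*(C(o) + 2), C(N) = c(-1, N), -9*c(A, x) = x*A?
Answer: 40151/5525 ≈ 7.2672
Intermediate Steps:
c(A, x) = -A*x/9 (c(A, x) = -x*A/9 = -A*x/9)
C(N) = N/9 (C(N) = -⅑*(-1)*N = N/9)
m = 33033
b(o) = -14 - 7*o/9 (b(o) = -7*(o/9 + 2) = -7*(2 + o/9) = -14 - 7*o/9)
(m + 7118)/(5616 + b(99)) = (33033 + 7118)/(5616 + (-14 - 7/9*99)) = 40151/(5616 + (-14 - 77)) = 40151/(5616 - 91) = 40151/5525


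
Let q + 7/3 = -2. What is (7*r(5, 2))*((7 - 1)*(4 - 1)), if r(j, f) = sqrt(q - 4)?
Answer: 210*I*sqrt(3) ≈ 363.73*I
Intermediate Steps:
q = -13/3 (q = -7/3 - 2 = -13/3 ≈ -4.3333)
r(j, f) = 5*I*sqrt(3)/3 (r(j, f) = sqrt(-13/3 - 4) = sqrt(-25/3) = 5*I*sqrt(3)/3)
(7*r(5, 2))*((7 - 1)*(4 - 1)) = (7*(5*I*sqrt(3)/3))*((7 - 1)*(4 - 1)) = (35*I*sqrt(3)/3)*(6*3) = (35*I*sqrt(3)/3)*18 = 210*I*sqrt(3)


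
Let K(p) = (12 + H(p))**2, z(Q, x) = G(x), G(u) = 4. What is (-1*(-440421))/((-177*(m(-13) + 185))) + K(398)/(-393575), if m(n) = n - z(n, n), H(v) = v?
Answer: -48527161/3184584 ≈ -15.238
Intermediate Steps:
z(Q, x) = 4
K(p) = (12 + p)**2
m(n) = -4 + n (m(n) = n - 1*4 = n - 4 = -4 + n)
(-1*(-440421))/((-177*(m(-13) + 185))) + K(398)/(-393575) = (-1*(-440421))/((-177*((-4 - 13) + 185))) + (12 + 398)**2/(-393575) = 440421/((-177*(-17 + 185))) + 410**2*(-1/393575) = 440421/((-177*168)) + 168100*(-1/393575) = 440421/(-29736) - 6724/15743 = 440421*(-1/29736) - 6724/15743 = -146807/9912 - 6724/15743 = -48527161/3184584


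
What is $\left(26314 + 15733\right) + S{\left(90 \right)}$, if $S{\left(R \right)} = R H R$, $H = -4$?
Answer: $9647$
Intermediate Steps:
$S{\left(R \right)} = - 4 R^{2}$ ($S{\left(R \right)} = R \left(-4\right) R = - 4 R R = - 4 R^{2}$)
$\left(26314 + 15733\right) + S{\left(90 \right)} = \left(26314 + 15733\right) - 4 \cdot 90^{2} = 42047 - 32400 = 9647$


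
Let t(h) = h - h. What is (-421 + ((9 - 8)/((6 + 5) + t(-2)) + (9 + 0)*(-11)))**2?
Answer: 32706961/121 ≈ 2.7031e+5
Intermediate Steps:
t(h) = 0
(-421 + ((9 - 8)/((6 + 5) + t(-2)) + (9 + 0)*(-11)))**2 = (-421 + ((9 - 8)/((6 + 5) + 0) + (9 + 0)*(-11)))**2 = (-421 + (1/(11 + 0) + 9*(-11)))**2 = (-421 + (1/11 - 99))**2 = (-421 - 1088/11)**2 = (-5719/11)**2 = 32706961/121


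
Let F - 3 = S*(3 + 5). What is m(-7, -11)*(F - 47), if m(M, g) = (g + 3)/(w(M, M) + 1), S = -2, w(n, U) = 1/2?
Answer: 320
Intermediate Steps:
w(n, U) = 1/2
m(M, g) = 2 + 2*g/3 (m(M, g) = (g + 3)/(1/2 + 1) = (3 + g)/(3/2) = (3 + g)*(2/3) = 2 + 2*g/3)
F = -13 (F = 3 - 2*(3 + 5) = 3 - 2*8 = 3 - 16 = -13)
m(-7, -11)*(F - 47) = (2 + (2/3)*(-11))*(-13 - 47) = (2 - 22/3)*(-60) = -16/3*(-60) = 320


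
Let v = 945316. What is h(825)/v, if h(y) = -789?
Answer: -789/945316 ≈ -0.00083464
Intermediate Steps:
h(825)/v = -789/945316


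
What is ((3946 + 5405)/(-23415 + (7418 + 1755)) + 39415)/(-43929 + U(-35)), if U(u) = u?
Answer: -561339079/626135288 ≈ -0.89651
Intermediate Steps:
((3946 + 5405)/(-23415 + (7418 + 1755)) + 39415)/(-43929 + U(-35)) = ((3946 + 5405)/(-23415 + (7418 + 1755)) + 39415)/(-43929 - 35) = (9351/(-23415 + 9173) + 39415)/(-43964) = (9351/(-14242) + 39415)*(-1/43964) = (9351*(-1/14242) + 39415)*(-1/43964) = (-9351/14242 + 39415)*(-1/43964) = (561339079/14242)*(-1/43964) = -561339079/626135288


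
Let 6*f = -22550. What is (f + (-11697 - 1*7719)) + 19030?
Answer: -12433/3 ≈ -4144.3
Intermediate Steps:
f = -11275/3 (f = (⅙)*(-22550) = -11275/3 ≈ -3758.3)
(f + (-11697 - 1*7719)) + 19030 = (-11275/3 + (-11697 - 1*7719)) + 19030 = (-11275/3 + (-11697 - 7719)) + 19030 = (-11275/3 - 19416) + 19030 = -69523/3 + 19030 = -12433/3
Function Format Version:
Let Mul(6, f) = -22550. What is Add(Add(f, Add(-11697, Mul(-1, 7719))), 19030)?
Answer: Rational(-12433, 3) ≈ -4144.3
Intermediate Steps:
f = Rational(-11275, 3) (f = Mul(Rational(1, 6), -22550) = Rational(-11275, 3) ≈ -3758.3)
Add(Add(f, Add(-11697, Mul(-1, 7719))), 19030) = Add(Add(Rational(-11275, 3), Add(-11697, Mul(-1, 7719))), 19030) = Add(Add(Rational(-11275, 3), Add(-11697, -7719)), 19030) = Add(Add(Rational(-11275, 3), -19416), 19030) = Add(Rational(-69523, 3), 19030) = Rational(-12433, 3)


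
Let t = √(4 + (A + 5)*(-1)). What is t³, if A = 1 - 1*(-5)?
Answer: -7*I*√7 ≈ -18.52*I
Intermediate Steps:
A = 6 (A = 1 + 5 = 6)
t = I*√7 (t = √(4 + (6 + 5)*(-1)) = √(4 + 11*(-1)) = √(4 - 11) = √(-7) = I*√7 ≈ 2.6458*I)
t³ = (I*√7)³ = -7*I*√7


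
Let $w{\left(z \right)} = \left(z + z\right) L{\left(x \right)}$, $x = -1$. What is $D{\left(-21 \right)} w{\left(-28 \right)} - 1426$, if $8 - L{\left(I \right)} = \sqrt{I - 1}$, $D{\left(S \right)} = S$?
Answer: $7982 - 1176 i \sqrt{2} \approx 7982.0 - 1663.1 i$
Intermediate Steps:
$L{\left(I \right)} = 8 - \sqrt{-1 + I}$ ($L{\left(I \right)} = 8 - \sqrt{I - 1} = 8 - \sqrt{-1 + I}$)
$w{\left(z \right)} = 2 z \left(8 - i \sqrt{2}\right)$ ($w{\left(z \right)} = \left(z + z\right) \left(8 - \sqrt{-1 - 1}\right) = 2 z \left(8 - \sqrt{-2}\right) = 2 z \left(8 - i \sqrt{2}\right)$)
$D{\left(-21 \right)} w{\left(-28 \right)} - 1426 = - 21 \cdot 2 \left(-28\right) \left(8 - i \sqrt{2}\right) - 1426 = - 21 \left(-448 + 56 i \sqrt{2}\right) - 1426 = \left(9408 - 1176 i \sqrt{2}\right) - 1426 = 7982 - 1176 i \sqrt{2}$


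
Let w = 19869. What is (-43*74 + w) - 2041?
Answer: 14646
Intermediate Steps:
(-43*74 + w) - 2041 = (-43*74 + 19869) - 2041 = (-3182 + 19869) - 2041 = 16687 - 2041 = 14646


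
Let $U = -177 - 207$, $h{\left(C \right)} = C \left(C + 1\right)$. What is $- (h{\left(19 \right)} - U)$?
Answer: $-764$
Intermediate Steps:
$h{\left(C \right)} = C \left(1 + C\right)$
$U = -384$
$- (h{\left(19 \right)} - U) = - (19 \left(1 + 19\right) - -384) = - (19 \cdot 20 + 384) = - (380 + 384) = \left(-1\right) 764 = -764$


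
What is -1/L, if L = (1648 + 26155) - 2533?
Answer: -1/25270 ≈ -3.9573e-5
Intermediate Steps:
L = 25270 (L = 27803 - 2533 = 25270)
-1/L = -1/25270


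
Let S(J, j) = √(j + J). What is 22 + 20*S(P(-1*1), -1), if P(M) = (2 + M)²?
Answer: 22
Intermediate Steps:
S(J, j) = √(J + j)
22 + 20*S(P(-1*1), -1) = 22 + 20*√((2 - 1*1)² - 1) = 22 + 20*√((2 - 1)² - 1) = 22 + 20*√(1² - 1) = 22 + 20*√(1 - 1) = 22 + 20*√0 = 22 + 20*0 = 22 + 0 = 22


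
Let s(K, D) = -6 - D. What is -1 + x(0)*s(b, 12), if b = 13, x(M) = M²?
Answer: -1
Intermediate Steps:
-1 + x(0)*s(b, 12) = -1 + 0²*(-6 - 1*12) = -1 + 0*(-6 - 12) = -1 + 0*(-18) = -1 + 0 = -1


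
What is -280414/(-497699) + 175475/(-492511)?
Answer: 50773247529/245122232189 ≈ 0.20713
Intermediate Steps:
-280414/(-497699) + 175475/(-492511) = -280414*(-1/497699) + 175475*(-1/492511) = 280414/497699 - 175475/492511 = 50773247529/245122232189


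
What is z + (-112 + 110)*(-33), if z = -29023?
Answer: -28957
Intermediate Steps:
z + (-112 + 110)*(-33) = -29023 + (-112 + 110)*(-33) = -29023 - 2*(-33) = -29023 + 66 = -28957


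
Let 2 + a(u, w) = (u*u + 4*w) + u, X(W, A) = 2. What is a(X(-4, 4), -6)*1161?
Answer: -23220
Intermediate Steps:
a(u, w) = -2 + u + u² + 4*w (a(u, w) = -2 + ((u*u + 4*w) + u) = -2 + ((u² + 4*w) + u) = -2 + (u + u² + 4*w) = -2 + u + u² + 4*w)
a(X(-4, 4), -6)*1161 = (-2 + 2 + 2² + 4*(-6))*1161 = (-2 + 2 + 4 - 24)*1161 = -20*1161 = -23220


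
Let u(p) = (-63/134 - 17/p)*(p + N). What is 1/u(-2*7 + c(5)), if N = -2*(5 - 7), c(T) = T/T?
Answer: -1742/13131 ≈ -0.13266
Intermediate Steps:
c(T) = 1
N = 4 (N = -2*(-2) = 4)
u(p) = (4 + p)*(-63/134 - 17/p) (u(p) = (-63/134 - 17/p)*(p + 4) = (-63*1/134 - 17/p)*(4 + p) = (-63/134 - 17/p)*(4 + p) = (4 + p)*(-63/134 - 17/p))
1/u(-2*7 + c(5)) = 1/((-9112 - (-2*7 + 1)*(2530 + 63*(-2*7 + 1)))/(134*(-2*7 + 1))) = 1/((-9112 - (-14 + 1)*(2530 + 63*(-14 + 1)))/(134*(-14 + 1))) = 1/((1/134)*(-9112 - 1*(-13)*(2530 + 63*(-13)))/(-13)) = 1/((1/134)*(-1/13)*(-9112 - 1*(-13)*(2530 - 819))) = 1/((1/134)*(-1/13)*(-9112 - 1*(-13)*1711)) = 1/((1/134)*(-1/13)*(-9112 + 22243)) = 1/((1/134)*(-1/13)*13131) = 1/(-13131/1742) = -1742/13131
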